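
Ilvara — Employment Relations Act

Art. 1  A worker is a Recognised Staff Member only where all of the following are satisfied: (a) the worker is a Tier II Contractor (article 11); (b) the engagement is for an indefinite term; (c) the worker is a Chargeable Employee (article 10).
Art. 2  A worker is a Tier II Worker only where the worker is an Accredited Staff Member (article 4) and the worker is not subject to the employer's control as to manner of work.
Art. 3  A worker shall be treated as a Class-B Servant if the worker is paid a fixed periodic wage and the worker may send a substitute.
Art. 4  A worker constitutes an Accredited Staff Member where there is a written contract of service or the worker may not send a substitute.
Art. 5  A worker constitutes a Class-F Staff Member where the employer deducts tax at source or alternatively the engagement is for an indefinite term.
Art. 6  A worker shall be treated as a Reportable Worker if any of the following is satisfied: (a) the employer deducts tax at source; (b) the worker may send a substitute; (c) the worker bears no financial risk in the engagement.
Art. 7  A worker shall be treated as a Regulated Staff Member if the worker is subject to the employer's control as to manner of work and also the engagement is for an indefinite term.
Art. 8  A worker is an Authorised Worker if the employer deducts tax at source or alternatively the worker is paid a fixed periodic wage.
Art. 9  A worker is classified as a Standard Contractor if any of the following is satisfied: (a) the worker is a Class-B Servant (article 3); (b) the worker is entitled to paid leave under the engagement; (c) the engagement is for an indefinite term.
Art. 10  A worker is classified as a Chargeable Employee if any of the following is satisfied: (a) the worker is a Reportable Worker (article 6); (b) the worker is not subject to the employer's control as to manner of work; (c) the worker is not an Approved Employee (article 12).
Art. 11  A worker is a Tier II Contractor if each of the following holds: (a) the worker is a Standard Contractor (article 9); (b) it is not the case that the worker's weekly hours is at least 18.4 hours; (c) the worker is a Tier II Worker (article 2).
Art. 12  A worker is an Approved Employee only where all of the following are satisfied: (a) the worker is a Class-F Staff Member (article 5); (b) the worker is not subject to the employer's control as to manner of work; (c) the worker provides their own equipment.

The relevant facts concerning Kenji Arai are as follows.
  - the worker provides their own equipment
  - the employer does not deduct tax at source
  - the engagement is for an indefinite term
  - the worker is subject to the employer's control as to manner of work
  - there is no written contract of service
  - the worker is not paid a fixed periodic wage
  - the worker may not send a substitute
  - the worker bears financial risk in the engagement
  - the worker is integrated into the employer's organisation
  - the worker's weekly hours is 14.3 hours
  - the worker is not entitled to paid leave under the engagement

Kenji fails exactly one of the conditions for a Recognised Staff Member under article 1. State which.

article 3 — Class-B Servant: [the worker is paid a fixed periodic wage? no] AND [the worker may send a substitute? no] → not satisfied.
article 9 — Standard Contractor: [Class-B Servant (article 3)? no] OR [the worker is entitled to paid leave under the engagement? no] OR [the engagement is for an indefinite term? yes] → satisfied.
article 4 — Accredited Staff Member: [there is a written contract of service? no] OR [the worker may not send a substitute? yes] → satisfied.
article 2 — Tier II Worker: [Accredited Staff Member (article 4)? yes] AND [the worker is not subject to the employer's control as to manner of work? no] → not satisfied.
article 11 — Tier II Contractor: [Standard Contractor (article 9)? yes] AND [worker's weekly hours: 14.3 hours ≥ 18.4 hours? no, so negated condition yes] AND [Tier II Worker (article 2)? no] → not satisfied.
article 6 — Reportable Worker: [the employer deducts tax at source? no] OR [the worker may send a substitute? no] OR [the worker bears no financial risk in the engagement? no] → not satisfied.
article 5 — Class-F Staff Member: [the employer deducts tax at source? no] OR [the engagement is for an indefinite term? yes] → satisfied.
article 12 — Approved Employee: [Class-F Staff Member (article 5)? yes] AND [the worker is not subject to the employer's control as to manner of work? no] AND [the worker provides their own equipment? yes] → not satisfied.
article 10 — Chargeable Employee: [Reportable Worker (article 6)? no] OR [the worker is not subject to the employer's control as to manner of work? no] OR [not an Approved Employee (article 12)? yes] → satisfied.
article 1 — Recognised Staff Member: [Tier II Contractor (article 11)? no] AND [the engagement is for an indefinite term? yes] AND [Chargeable Employee (article 10)? yes] → not satisfied.

Tier II Contractor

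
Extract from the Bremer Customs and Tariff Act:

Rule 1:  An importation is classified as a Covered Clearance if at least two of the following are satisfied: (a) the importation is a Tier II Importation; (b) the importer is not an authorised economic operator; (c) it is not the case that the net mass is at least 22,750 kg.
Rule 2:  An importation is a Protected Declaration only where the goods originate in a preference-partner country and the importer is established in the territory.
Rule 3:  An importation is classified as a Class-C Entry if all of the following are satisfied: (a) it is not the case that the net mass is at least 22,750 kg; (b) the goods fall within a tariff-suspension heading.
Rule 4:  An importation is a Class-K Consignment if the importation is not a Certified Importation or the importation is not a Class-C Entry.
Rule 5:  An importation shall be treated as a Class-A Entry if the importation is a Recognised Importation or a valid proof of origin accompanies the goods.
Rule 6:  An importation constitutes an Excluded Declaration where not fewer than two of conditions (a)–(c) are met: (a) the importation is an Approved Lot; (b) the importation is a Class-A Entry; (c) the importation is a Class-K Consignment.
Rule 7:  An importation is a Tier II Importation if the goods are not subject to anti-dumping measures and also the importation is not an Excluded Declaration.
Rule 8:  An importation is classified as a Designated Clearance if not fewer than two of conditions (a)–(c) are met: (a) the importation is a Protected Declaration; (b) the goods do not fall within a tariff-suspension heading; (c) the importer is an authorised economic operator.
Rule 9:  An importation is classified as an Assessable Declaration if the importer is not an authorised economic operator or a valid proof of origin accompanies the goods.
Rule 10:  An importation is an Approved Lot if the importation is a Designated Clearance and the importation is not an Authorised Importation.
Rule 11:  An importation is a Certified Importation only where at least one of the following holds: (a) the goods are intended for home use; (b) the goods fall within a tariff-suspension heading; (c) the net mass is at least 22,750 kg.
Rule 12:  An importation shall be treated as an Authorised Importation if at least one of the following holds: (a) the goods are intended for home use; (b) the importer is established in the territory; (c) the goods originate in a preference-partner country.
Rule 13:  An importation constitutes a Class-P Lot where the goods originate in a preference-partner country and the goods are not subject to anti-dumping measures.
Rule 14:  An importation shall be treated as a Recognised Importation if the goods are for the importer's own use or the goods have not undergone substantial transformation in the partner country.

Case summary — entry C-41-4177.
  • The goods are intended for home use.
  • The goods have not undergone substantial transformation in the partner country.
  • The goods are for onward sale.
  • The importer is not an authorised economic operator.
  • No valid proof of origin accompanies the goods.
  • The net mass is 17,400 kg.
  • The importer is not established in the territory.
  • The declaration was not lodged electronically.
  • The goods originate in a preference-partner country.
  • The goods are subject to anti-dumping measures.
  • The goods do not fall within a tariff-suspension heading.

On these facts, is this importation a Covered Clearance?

rule 2 — Protected Declaration: [the goods originate in a preference-partner country? yes] AND [the importer is established in the territory? no] → not satisfied.
rule 8 — Designated Clearance: Protected Declaration (rule 2)? no; the goods do not fall within a tariff-suspension heading? yes; the importer is an authorised economic operator? no — 1 of 3 hold (need ≥2) → not satisfied.
rule 12 — Authorised Importation: [the goods are intended for home use? yes] OR [the importer is established in the territory? no] OR [the goods originate in a preference-partner country? yes] → satisfied.
rule 10 — Approved Lot: [Designated Clearance (rule 8)? no] AND [not an Authorised Importation (rule 12)? no] → not satisfied.
rule 14 — Recognised Importation: [the goods are for the importer's own use? no] OR [the goods have not undergone substantial transformation in the partner country? yes] → satisfied.
rule 5 — Class-A Entry: [Recognised Importation (rule 14)? yes] OR [a valid proof of origin accompanies the goods? no] → satisfied.
rule 11 — Certified Importation: [the goods are intended for home use? yes] OR [the goods fall within a tariff-suspension heading? no] OR [net mass: 17,400 kg ≥ 22,750 kg? no] → satisfied.
rule 3 — Class-C Entry: [net mass: 17,400 kg ≥ 22,750 kg? no, so negated condition yes] AND [the goods fall within a tariff-suspension heading? no] → not satisfied.
rule 4 — Class-K Consignment: [not a Certified Importation (rule 11)? no] OR [not a Class-C Entry (rule 3)? yes] → satisfied.
rule 6 — Excluded Declaration: Approved Lot (rule 10)? no; Class-A Entry (rule 5)? yes; Class-K Consignment (rule 4)? yes — 2 of 3 hold (need ≥2) → satisfied.
rule 7 — Tier II Importation: [the goods are not subject to anti-dumping measures? no] AND [not an Excluded Declaration (rule 6)? no] → not satisfied.
rule 1 — Covered Clearance: Tier II Importation (rule 7)? no; the importer is not an authorised economic operator? yes; net mass: 17,400 kg ≥ 22,750 kg? no, so negated condition yes — 2 of 3 hold (need ≥2) → satisfied.

Yes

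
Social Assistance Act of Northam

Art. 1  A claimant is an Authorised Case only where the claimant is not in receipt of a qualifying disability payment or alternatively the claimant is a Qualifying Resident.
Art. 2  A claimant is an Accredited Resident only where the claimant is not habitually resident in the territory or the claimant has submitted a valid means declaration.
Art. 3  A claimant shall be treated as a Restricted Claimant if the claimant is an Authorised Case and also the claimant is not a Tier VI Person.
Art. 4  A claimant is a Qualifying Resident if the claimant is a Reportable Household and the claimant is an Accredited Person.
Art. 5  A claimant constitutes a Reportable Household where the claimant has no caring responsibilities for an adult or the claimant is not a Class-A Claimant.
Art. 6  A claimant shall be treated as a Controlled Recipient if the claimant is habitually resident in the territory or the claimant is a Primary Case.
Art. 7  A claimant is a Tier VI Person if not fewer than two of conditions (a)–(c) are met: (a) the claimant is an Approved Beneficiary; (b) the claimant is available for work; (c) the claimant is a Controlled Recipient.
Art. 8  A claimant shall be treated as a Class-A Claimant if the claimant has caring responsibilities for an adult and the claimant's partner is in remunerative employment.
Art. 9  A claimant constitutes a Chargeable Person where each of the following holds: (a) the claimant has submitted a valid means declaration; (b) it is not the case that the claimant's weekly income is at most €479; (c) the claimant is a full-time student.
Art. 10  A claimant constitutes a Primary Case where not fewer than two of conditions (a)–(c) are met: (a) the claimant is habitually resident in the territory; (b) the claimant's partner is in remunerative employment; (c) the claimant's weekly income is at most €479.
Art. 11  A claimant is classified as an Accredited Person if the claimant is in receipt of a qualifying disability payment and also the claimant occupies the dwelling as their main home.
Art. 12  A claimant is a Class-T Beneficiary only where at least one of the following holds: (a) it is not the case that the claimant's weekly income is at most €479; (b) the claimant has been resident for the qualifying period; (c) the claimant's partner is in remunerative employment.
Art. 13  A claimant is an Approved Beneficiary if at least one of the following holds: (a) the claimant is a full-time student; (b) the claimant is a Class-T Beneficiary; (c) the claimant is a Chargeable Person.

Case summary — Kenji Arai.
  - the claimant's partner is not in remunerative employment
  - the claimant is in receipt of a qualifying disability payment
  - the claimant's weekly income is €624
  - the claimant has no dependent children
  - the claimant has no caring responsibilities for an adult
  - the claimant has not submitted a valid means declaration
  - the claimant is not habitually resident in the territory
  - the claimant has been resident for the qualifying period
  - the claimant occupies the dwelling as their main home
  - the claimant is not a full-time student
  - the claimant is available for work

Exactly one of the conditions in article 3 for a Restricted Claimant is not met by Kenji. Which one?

Tier VI Person

article 8 — Class-A Claimant: [the claimant has caring responsibilities for an adult? no] AND [the claimant's partner is in remunerative employment? no] → not satisfied.
article 5 — Reportable Household: [the claimant has no caring responsibilities for an adult? yes] OR [not a Class-A Claimant (article 8)? yes] → satisfied.
article 11 — Accredited Person: [the claimant is in receipt of a qualifying disability payment? yes] AND [the claimant occupies the dwelling as their main home? yes] → satisfied.
article 4 — Qualifying Resident: [Reportable Household (article 5)? yes] AND [Accredited Person (article 11)? yes] → satisfied.
article 1 — Authorised Case: [the claimant is not in receipt of a qualifying disability payment? no] OR [Qualifying Resident (article 4)? yes] → satisfied.
article 12 — Class-T Beneficiary: [claimant's weekly income: €624 ≤ €479? no, so negated condition yes] OR [the claimant has been resident for the qualifying period? yes] OR [the claimant's partner is in remunerative employment? no] → satisfied.
article 9 — Chargeable Person: [the claimant has submitted a valid means declaration? no] AND [claimant's weekly income: €624 ≤ €479? no, so negated condition yes] AND [the claimant is a full-time student? no] → not satisfied.
article 13 — Approved Beneficiary: [the claimant is a full-time student? no] OR [Class-T Beneficiary (article 12)? yes] OR [Chargeable Person (article 9)? no] → satisfied.
article 10 — Primary Case: the claimant is habitually resident in the territory? no; the claimant's partner is in remunerative employment? no; claimant's weekly income: €624 ≤ €479? no — 0 of 3 hold (need ≥2) → not satisfied.
article 6 — Controlled Recipient: [the claimant is habitually resident in the territory? no] OR [Primary Case (article 10)? no] → not satisfied.
article 7 — Tier VI Person: Approved Beneficiary (article 13)? yes; the claimant is available for work? yes; Controlled Recipient (article 6)? no — 2 of 3 hold (need ≥2) → satisfied.
article 3 — Restricted Claimant: [Authorised Case (article 1)? yes] AND [not a Tier VI Person (article 7)? no] → not satisfied.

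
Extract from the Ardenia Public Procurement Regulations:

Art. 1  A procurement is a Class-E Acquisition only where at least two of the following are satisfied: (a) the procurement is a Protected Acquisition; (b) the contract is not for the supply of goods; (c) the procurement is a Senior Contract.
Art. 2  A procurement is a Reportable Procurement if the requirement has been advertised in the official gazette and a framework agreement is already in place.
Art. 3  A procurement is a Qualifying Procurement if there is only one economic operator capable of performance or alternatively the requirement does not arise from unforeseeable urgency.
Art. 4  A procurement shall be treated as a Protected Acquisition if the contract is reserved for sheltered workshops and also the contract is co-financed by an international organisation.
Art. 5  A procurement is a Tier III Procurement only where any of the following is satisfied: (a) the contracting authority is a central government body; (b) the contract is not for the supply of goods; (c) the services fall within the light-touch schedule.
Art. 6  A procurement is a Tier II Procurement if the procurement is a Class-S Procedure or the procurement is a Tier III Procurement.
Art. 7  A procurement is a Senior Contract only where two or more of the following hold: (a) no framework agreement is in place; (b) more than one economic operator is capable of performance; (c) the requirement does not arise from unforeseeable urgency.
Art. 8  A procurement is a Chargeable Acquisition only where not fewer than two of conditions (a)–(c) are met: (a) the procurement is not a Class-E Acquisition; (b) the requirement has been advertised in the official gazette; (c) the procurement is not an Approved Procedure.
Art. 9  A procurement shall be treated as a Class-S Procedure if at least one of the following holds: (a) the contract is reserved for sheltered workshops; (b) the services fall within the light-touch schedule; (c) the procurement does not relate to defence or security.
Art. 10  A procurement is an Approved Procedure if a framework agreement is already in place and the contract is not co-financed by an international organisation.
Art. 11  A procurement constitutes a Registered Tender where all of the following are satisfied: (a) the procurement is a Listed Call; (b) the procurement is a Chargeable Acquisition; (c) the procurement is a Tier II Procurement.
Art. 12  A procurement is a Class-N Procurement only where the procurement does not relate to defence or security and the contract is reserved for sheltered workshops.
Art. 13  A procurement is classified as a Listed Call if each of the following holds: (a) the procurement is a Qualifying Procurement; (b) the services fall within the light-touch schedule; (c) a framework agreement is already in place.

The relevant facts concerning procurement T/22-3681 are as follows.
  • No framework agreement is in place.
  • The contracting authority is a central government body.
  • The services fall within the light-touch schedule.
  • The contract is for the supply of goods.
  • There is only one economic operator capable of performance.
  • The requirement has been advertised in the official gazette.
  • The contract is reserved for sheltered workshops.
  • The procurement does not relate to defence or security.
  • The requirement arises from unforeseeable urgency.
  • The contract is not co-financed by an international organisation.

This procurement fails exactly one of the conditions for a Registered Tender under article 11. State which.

Listed Call

Under article 3: there is only one economic operator capable of performance? yes; or the requirement does not arise from unforeseeable urgency? no. So the procurement is a Qualifying Procurement.
Under article 13: Qualifying Procurement (article 3)? yes; and the services fall within the light-touch schedule? yes; and a framework agreement is already in place? no. So the procurement is not a Listed Call.
Under article 4: the contract is reserved for sheltered workshops? yes; and the contract is co-financed by an international organisation? no. So the procurement is not a Protected Acquisition.
Under article 7: no framework agreement is in place? yes; more than one economic operator is capable of performance? no; the requirement does not arise from unforeseeable urgency? no — 1 of 3 hold (need ≥2) → not satisfied.
Under article 1: Protected Acquisition (article 4)? no; the contract is not for the supply of goods? no; Senior Contract (article 7)? no — 0 of 3 hold (need ≥2) → not satisfied.
Under article 10: a framework agreement is already in place? no; and the contract is not co-financed by an international organisation? yes. So the procurement is not an Approved Procedure.
Under article 8: not a Class-E Acquisition (article 1)? yes; the requirement has been advertised in the official gazette? yes; not an Approved Procedure (article 10)? yes — 3 of 3 hold (need ≥2) → satisfied.
Under article 9: the contract is reserved for sheltered workshops? yes; or the services fall within the light-touch schedule? yes; or the procurement does not relate to defence or security? yes. So the procurement is a Class-S Procedure.
Under article 5: the contracting authority is a central government body? yes; or the contract is not for the supply of goods? no; or the services fall within the light-touch schedule? yes. So the procurement is a Tier III Procurement.
Under article 6: Class-S Procedure (article 9)? yes; or Tier III Procurement (article 5)? yes. So the procurement is a Tier II Procurement.
Under article 11: Listed Call (article 13)? no; and Chargeable Acquisition (article 8)? yes; and Tier II Procurement (article 6)? yes. So the procurement is not a Registered Tender.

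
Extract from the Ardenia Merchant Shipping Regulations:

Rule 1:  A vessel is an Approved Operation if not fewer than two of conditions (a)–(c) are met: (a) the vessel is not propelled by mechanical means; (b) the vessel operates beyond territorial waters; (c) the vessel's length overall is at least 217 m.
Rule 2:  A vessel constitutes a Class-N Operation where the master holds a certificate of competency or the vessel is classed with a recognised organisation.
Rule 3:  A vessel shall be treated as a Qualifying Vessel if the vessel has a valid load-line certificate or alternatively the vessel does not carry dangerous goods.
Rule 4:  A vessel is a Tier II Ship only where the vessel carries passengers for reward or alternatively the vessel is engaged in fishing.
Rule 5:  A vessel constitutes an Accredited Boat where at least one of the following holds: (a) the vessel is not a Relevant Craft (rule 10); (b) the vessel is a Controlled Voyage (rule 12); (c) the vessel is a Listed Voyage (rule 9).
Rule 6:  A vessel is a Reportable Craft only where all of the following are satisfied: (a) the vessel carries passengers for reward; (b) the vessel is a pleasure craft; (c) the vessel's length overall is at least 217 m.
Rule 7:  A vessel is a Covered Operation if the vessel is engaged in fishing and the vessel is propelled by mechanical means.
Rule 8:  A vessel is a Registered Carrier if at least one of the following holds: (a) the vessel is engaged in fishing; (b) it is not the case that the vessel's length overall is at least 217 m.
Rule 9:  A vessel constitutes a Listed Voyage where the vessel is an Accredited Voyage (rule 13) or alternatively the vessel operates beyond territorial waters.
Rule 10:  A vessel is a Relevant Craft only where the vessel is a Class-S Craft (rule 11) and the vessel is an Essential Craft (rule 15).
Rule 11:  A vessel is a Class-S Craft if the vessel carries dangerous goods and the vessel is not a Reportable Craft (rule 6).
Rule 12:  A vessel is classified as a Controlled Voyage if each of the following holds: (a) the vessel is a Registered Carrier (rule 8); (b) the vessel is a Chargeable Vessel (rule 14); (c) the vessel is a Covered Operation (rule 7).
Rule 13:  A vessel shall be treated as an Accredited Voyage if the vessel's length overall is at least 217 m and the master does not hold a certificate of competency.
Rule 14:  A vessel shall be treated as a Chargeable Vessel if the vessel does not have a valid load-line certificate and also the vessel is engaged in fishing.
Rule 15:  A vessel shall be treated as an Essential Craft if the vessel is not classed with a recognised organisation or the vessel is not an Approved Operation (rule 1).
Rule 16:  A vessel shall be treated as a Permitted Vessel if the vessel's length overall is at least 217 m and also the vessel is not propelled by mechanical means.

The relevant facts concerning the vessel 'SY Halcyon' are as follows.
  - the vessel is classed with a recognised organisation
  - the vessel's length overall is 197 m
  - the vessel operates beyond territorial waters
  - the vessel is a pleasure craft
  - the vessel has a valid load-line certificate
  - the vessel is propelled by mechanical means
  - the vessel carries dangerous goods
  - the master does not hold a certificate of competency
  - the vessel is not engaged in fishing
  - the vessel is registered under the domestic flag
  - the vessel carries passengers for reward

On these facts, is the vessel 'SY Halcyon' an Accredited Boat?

Under rule 6: the vessel carries passengers for reward? yes; and the vessel is a pleasure craft? yes; and vessel's length overall: 197 m ≥ 217 m? no. So the vessel is not a Reportable Craft.
Under rule 11: the vessel carries dangerous goods? yes; and not a Reportable Craft (rule 6)? yes. So the vessel is a Class-S Craft.
Under rule 1: the vessel is not propelled by mechanical means? no; the vessel operates beyond territorial waters? yes; vessel's length overall: 197 m ≥ 217 m? no — 1 of 3 hold (need ≥2) → not satisfied.
Under rule 15: the vessel is not classed with a recognised organisation? no; or not an Approved Operation (rule 1)? yes. So the vessel is an Essential Craft.
Under rule 10: Class-S Craft (rule 11)? yes; and Essential Craft (rule 15)? yes. So the vessel is a Relevant Craft.
Under rule 8: the vessel is engaged in fishing? no; or vessel's length overall: 197 m ≥ 217 m? no, so negated condition yes. So the vessel is a Registered Carrier.
Under rule 14: the vessel does not have a valid load-line certificate? no; and the vessel is engaged in fishing? no. So the vessel is not a Chargeable Vessel.
Under rule 7: the vessel is engaged in fishing? no; and the vessel is propelled by mechanical means? yes. So the vessel is not a Covered Operation.
Under rule 12: Registered Carrier (rule 8)? yes; and Chargeable Vessel (rule 14)? no; and Covered Operation (rule 7)? no. So the vessel is not a Controlled Voyage.
Under rule 13: vessel's length overall: 197 m ≥ 217 m? no; and the master does not hold a certificate of competency? yes. So the vessel is not an Accredited Voyage.
Under rule 9: Accredited Voyage (rule 13)? no; or the vessel operates beyond territorial waters? yes. So the vessel is a Listed Voyage.
Under rule 5: not a Relevant Craft (rule 10)? no; or Controlled Voyage (rule 12)? no; or Listed Voyage (rule 9)? yes. So the vessel is an Accredited Boat.

Yes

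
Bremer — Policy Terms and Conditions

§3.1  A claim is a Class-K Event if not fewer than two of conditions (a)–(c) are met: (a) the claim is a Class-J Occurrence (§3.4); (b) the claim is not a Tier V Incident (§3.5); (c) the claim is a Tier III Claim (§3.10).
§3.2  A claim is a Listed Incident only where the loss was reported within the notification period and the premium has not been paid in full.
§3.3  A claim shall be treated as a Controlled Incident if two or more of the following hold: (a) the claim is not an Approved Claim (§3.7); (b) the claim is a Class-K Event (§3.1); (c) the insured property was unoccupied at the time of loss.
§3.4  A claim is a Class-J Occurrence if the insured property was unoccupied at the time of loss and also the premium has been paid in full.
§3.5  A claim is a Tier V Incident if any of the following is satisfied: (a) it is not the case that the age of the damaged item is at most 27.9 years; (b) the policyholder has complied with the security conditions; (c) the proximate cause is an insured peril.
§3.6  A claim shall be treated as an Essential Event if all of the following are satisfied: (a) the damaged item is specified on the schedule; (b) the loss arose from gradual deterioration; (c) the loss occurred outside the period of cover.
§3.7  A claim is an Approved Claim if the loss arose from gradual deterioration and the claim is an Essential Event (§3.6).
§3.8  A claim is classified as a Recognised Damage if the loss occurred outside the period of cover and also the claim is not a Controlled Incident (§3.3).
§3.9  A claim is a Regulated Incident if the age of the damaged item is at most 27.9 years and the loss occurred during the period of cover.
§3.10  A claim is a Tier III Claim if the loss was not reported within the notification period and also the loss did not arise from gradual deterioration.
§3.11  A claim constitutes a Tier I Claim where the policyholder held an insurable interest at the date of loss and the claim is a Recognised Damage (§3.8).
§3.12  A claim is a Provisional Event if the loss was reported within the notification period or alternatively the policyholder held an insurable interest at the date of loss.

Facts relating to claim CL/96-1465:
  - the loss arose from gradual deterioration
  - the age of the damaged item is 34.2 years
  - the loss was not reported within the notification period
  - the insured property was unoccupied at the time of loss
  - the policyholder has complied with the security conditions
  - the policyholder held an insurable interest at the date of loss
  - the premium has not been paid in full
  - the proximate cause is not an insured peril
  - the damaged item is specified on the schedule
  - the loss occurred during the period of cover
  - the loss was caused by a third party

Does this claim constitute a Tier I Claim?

No

Under §3.6: the damaged item is specified on the schedule? yes; and the loss arose from gradual deterioration? yes; and the loss occurred outside the period of cover? no. So the claim is not an Essential Event.
Under §3.7: the loss arose from gradual deterioration? yes; and Essential Event (§3.6)? no. So the claim is not an Approved Claim.
Under §3.4: the insured property was unoccupied at the time of loss? yes; and the premium has been paid in full? no. So the claim is not a Class-J Occurrence.
Under §3.5: age of the damaged item: 34.2 years ≤ 27.9 years? no, so negated condition yes; or the policyholder has complied with the security conditions? yes; or the proximate cause is an insured peril? no. So the claim is a Tier V Incident.
Under §3.10: the loss was not reported within the notification period? yes; and the loss did not arise from gradual deterioration? no. So the claim is not a Tier III Claim.
Under §3.1: Class-J Occurrence (§3.4)? no; not a Tier V Incident (§3.5)? no; Tier III Claim (§3.10)? no — 0 of 3 hold (need ≥2) → not satisfied.
Under §3.3: not an Approved Claim (§3.7)? yes; Class-K Event (§3.1)? no; the insured property was unoccupied at the time of loss? yes — 2 of 3 hold (need ≥2) → satisfied.
Under §3.8: the loss occurred outside the period of cover? no; and not a Controlled Incident (§3.3)? no. So the claim is not a Recognised Damage.
Under §3.11: the policyholder held an insurable interest at the date of loss? yes; and Recognised Damage (§3.8)? no. So the claim is not a Tier I Claim.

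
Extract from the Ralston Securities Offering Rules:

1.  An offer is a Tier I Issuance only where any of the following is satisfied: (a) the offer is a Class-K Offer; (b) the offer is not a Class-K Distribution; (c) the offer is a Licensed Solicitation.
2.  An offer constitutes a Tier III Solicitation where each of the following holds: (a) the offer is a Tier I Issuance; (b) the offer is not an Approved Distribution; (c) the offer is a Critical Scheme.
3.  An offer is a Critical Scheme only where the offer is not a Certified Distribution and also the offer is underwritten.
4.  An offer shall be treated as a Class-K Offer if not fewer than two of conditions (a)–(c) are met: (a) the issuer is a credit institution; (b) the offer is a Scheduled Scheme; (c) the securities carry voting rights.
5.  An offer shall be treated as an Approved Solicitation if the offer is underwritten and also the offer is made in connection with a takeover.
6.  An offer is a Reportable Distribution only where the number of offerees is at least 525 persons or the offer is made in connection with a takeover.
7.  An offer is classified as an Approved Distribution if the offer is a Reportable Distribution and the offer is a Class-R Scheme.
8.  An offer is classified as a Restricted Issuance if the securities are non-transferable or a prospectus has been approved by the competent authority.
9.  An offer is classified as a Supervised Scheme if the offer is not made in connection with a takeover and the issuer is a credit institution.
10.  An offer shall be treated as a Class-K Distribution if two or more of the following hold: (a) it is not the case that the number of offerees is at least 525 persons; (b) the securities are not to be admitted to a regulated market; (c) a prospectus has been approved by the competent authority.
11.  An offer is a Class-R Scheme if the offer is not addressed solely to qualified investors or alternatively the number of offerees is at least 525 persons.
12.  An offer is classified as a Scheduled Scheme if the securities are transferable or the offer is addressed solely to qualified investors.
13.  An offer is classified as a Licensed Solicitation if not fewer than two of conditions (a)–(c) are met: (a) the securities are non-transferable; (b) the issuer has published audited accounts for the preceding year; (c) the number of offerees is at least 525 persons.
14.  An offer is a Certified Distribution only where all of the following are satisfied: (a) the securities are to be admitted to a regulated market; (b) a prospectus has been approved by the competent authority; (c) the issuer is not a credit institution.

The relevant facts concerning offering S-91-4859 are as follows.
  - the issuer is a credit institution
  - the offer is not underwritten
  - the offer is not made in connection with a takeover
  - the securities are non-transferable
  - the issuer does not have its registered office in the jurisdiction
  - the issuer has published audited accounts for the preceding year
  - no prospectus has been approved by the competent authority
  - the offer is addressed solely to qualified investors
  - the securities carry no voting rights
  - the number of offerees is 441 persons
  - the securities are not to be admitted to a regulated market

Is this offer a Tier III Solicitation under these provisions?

paragraph 12 — Scheduled Scheme: [the securities are transferable? no] OR [the offer is addressed solely to qualified investors? yes] → satisfied.
paragraph 4 — Class-K Offer: the issuer is a credit institution? yes; Scheduled Scheme (paragraph 12)? yes; the securities carry voting rights? no — 2 of 3 hold (need ≥2) → satisfied.
paragraph 10 — Class-K Distribution: number of offerees: 441 persons ≥ 525 persons? no, so negated condition yes; the securities are not to be admitted to a regulated market? yes; a prospectus has been approved by the competent authority? no — 2 of 3 hold (need ≥2) → satisfied.
paragraph 13 — Licensed Solicitation: the securities are non-transferable? yes; the issuer has published audited accounts for the preceding year? yes; number of offerees: 441 persons ≥ 525 persons? no — 2 of 3 hold (need ≥2) → satisfied.
paragraph 1 — Tier I Issuance: [Class-K Offer (paragraph 4)? yes] OR [not a Class-K Distribution (paragraph 10)? no] OR [Licensed Solicitation (paragraph 13)? yes] → satisfied.
paragraph 6 — Reportable Distribution: [number of offerees: 441 persons ≥ 525 persons? no] OR [the offer is made in connection with a takeover? no] → not satisfied.
paragraph 11 — Class-R Scheme: [the offer is not addressed solely to qualified investors? no] OR [number of offerees: 441 persons ≥ 525 persons? no] → not satisfied.
paragraph 7 — Approved Distribution: [Reportable Distribution (paragraph 6)? no] AND [Class-R Scheme (paragraph 11)? no] → not satisfied.
paragraph 14 — Certified Distribution: [the securities are to be admitted to a regulated market? no] AND [a prospectus has been approved by the competent authority? no] AND [the issuer is not a credit institution? no] → not satisfied.
paragraph 3 — Critical Scheme: [not a Certified Distribution (paragraph 14)? yes] AND [the offer is underwritten? no] → not satisfied.
paragraph 2 — Tier III Solicitation: [Tier I Issuance (paragraph 1)? yes] AND [not an Approved Distribution (paragraph 7)? yes] AND [Critical Scheme (paragraph 3)? no] → not satisfied.

No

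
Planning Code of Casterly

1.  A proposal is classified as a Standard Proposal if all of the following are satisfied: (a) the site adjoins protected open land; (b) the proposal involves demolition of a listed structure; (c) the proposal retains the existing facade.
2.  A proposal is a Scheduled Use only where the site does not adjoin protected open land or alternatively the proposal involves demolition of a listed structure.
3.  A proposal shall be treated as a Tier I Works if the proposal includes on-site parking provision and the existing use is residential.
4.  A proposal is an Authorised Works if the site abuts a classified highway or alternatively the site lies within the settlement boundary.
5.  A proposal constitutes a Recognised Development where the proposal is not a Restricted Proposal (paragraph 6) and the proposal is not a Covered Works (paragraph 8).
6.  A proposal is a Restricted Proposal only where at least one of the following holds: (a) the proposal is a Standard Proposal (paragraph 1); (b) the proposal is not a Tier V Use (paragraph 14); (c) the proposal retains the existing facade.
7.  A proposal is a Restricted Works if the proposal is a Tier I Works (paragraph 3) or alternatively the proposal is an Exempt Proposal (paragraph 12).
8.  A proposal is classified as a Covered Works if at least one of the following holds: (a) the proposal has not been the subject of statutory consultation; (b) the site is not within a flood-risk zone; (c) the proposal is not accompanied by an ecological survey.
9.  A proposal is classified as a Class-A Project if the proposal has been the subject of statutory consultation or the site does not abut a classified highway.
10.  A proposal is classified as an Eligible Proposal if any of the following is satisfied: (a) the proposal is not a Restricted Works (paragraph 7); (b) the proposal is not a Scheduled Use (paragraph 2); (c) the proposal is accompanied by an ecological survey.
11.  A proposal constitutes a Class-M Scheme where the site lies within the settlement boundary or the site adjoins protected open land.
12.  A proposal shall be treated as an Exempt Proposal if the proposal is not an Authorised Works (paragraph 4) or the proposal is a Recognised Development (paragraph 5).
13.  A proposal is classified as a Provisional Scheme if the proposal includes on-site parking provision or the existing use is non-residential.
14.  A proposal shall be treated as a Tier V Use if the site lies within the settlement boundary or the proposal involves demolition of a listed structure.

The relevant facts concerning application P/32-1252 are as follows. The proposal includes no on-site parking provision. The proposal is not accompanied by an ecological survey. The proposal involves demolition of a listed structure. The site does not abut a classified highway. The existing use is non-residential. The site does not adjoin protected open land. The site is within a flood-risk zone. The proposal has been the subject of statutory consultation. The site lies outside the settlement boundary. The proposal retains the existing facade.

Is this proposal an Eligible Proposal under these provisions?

Under paragraph 3: the proposal includes on-site parking provision? no; and the existing use is residential? no. So the proposal is not a Tier I Works.
Under paragraph 4: the site abuts a classified highway? no; or the site lies within the settlement boundary? no. So the proposal is not an Authorised Works.
Under paragraph 1: the site adjoins protected open land? no; and the proposal involves demolition of a listed structure? yes; and the proposal retains the existing facade? yes. So the proposal is not a Standard Proposal.
Under paragraph 14: the site lies within the settlement boundary? no; or the proposal involves demolition of a listed structure? yes. So the proposal is a Tier V Use.
Under paragraph 6: Standard Proposal (paragraph 1)? no; or not a Tier V Use (paragraph 14)? no; or the proposal retains the existing facade? yes. So the proposal is a Restricted Proposal.
Under paragraph 8: the proposal has not been the subject of statutory consultation? no; or the site is not within a flood-risk zone? no; or the proposal is not accompanied by an ecological survey? yes. So the proposal is a Covered Works.
Under paragraph 5: not a Restricted Proposal (paragraph 6)? no; and not a Covered Works (paragraph 8)? no. So the proposal is not a Recognised Development.
Under paragraph 12: not an Authorised Works (paragraph 4)? yes; or Recognised Development (paragraph 5)? no. So the proposal is an Exempt Proposal.
Under paragraph 7: Tier I Works (paragraph 3)? no; or Exempt Proposal (paragraph 12)? yes. So the proposal is a Restricted Works.
Under paragraph 2: the site does not adjoin protected open land? yes; or the proposal involves demolition of a listed structure? yes. So the proposal is a Scheduled Use.
Under paragraph 10: not a Restricted Works (paragraph 7)? no; or not a Scheduled Use (paragraph 2)? no; or the proposal is accompanied by an ecological survey? no. So the proposal is not an Eligible Proposal.

No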